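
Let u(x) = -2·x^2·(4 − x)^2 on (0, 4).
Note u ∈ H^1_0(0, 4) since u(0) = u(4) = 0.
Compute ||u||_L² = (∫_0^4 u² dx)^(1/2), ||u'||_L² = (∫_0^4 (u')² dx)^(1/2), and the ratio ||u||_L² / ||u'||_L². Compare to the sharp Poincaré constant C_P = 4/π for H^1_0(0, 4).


||u||_L² / ||u'||_L² = 2*sqrt(3)/3 < C_P = 4/π.

u(x) = -2·x^2·(4 − x)^2, so u'(x) = 8*x*(-x^2 + 6*x - 8).
u(x) = -2·x^2·(4 − x)^2 vanishes at x = 0 and x = 4, so u ∈ H^1_0(0, 4). Differentiate via the product rule and integrate the resulting polynomials term by term.
  ∫_0^4 u² dx = ∫_0^4 (4*x^8 - 64*x^7 + 384*x^6 - 1024*x^5 + 1024*x^4) dx. Term by term:
    ∫_0^4 4*x^8 dx = 1048576/9;  ∫_0^4 -64*x^7 dx = -524288;  ∫_0^4 384*x^6 dx = 6291456/7;
    ∫_0^4 -1024*x^5 dx = -2097152/3;  ∫_0^4 1024*x^4 dx = 1048576/5.
  Sum: 1048576/9 − 524288 + 6291456/7 − 2097152/3 + 1048576/5 = 524288/315.
  ∫_0^4 (u')² dx = ∫_0^4 (64*x^6 - 768*x^5 + 3328*x^4 - 6144*x^3 + 4096*x^2) dx. Term by term:
    ∫_0^4 64*x^6 dx = 1048576/7;  ∫_0^4 -768*x^5 dx = -524288;  ∫_0^4 3328*x^4 dx = 3407872/5;
    ∫_0^4 -6144*x^3 dx = -393216;  ∫_0^4 4096*x^2 dx = 262144/3.
  Sum: 1048576/7 − 524288 + 3407872/5 − 393216 + 262144/3 = 131072/105.
∫_0^4 u² dx = 524288/315, so ||u||_L² = 512*sqrt(70)/105.
∫_0^4 (u')² dx = 131072/105, so ||u'||_L² = 256*sqrt(210)/105.
Ratio ||u||_L² / ||u'||_L² = 2*sqrt(3)/3.
Sharp Poincaré constant on H^1_0(0, 4) is C_P = L/π = 4/π, achieved by sin(π/4·x).
A polynomial bump cannot attain the sharp Poincaré constant (only the first sine eigenfunction does), so the ratio is strictly less than C_P, consistent with ||u||_L² ≤ C_P ||u'||_L².


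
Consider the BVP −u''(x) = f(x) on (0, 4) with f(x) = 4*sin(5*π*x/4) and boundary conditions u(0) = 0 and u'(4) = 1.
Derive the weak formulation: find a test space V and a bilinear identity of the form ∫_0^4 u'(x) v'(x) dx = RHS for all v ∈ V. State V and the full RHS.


V = {v ∈ H^1(0, 4) : v(0) = 0} (test functions vanish at x = 0 where u is specified); weak form: ∫_0^4 u'v' dx = ∫_0^4 (4*sin(5*π*x/4)) v dx + v(4) for all v ∈ V.

Multiply both sides by a test function v and integrate from 0 to 4:
  ∫_0^4 −u''(x) v(x) dx = ∫_0^4 f(x) v(x) dx.
Integrate the LHS by parts once:
  ∫_0^4 −u'' v dx = −[u'(x) v(x)]_0^4 + ∫_0^4 u'(x) v'(x) dx.
Thus ∫_0^4 u'(x) v'(x) dx = ∫_0^4 f(x) v(x) dx + [u'(x) v(x)]_0^4.
Choose V so that boundary terms are either known or forced to vanish.
Mixed BC: u(0) = 0 (Dirichlet) and u'(4) = 1 (Neumann). Define V = {v ∈ H^1(0, 4) : v(0) = 0}. Then [u' v]_0^4 = u'(4)·v(4) − u'(0)·0 = v(4).
Weak formulation: find u (satisfying any essential BC) such that ∫_0^4 u'(x) v'(x) dx = ∫_0^4 f v dx + v(4) for all v ∈ V (Dirichlet at 0 absorbed into V; Neumann datum at x = 4 contributes the boundary term).
Substituting f(x) = 4*sin(5*π*x/4), the right-hand side is ∫_0^4 (4*sin(5*π*x/4)) v dx + v(4).


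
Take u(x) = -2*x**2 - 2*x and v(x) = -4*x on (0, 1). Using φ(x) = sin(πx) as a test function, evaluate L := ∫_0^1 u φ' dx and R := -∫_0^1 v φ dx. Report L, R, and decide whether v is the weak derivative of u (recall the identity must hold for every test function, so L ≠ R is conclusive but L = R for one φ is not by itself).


LHS = 8/π, RHS = 4/π. No, v is not the weak derivative of u.

u(x) = -2*x**2 - 2*x, classical derivative u'(x) = -4*x - 2.
φ(x) = sin(πx), so φ'(x) = π*cos(π*x).
Note φ(0) = φ(1) = 0, so the boundary term u·φ vanishes.
LHS = ∫_0^1 u(x) φ'(x) dx = ∫_0^1 (-2*π*x^2*cos(π*x) - 2*π*x*cos(π*x)) dx. Term by term:
  ∫_0^1 -2*π*x*cos(π*x) dx = 4/π;  ∫_0^1 -2*π*x^2*cos(π*x) dx = 4/π.
Sum: 4/π + 4/π = 8/π.
So LHS = 8/π.
∫_0^1 v(x) φ(x) dx = ∫_0^1 (-4*x*sin(π*x)) dx. Term by term:
  ∫_0^1 -4*x*sin(π*x) dx = -4/π.
So RHS = -∫_0^1 v(x) φ(x) dx = 4/π.
LHS − RHS = 4/π ≠ 0, so the identity fails.
(For a valid weak derivative the identity must hold for EVERY test function, in particular this one. The failure shows v is NOT the weak derivative of u.)
Correct weak derivative would be u'(x) = -4*x - 2.


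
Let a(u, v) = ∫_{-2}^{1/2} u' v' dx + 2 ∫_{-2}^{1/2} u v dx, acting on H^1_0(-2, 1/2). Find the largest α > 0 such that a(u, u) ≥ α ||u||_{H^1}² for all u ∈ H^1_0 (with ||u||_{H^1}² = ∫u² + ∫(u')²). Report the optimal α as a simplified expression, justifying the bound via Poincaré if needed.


α = 1

Coercivity of a(·,·) on H^1_0(-2, 1/2) means a(u, u) ≥ α ||u||_{H^1}² for every u ∈ H^1_0.
The interval has length L = 5/2, and Poincaré/coercivity depend only on L. Here a(u, u) = ∫(u')² + (2)·∫u².
Here c = 2 ≥ 1, so a(u,u) = ∫(u')² + c∫u² ≥ ∫(u')² + ∫u² = ||u||_{H^1}², i.e. α = 1 works. No larger α is possible: a(u,u) ≥ α||u||_{H^1}² means (1−α)∫(u')² ≥ (α−c)∫u², and for the modes u_n = sin(nπ(x−x₀)/L) (x₀ the left endpoint) one has ∫u_n²/∫(u_n')² = (L/(nπ))² → 0, so a(u_n,u_n)/||u_n||_{H^1}² → 1. Hence the optimal constant is α = 1.
Therefore α = 1.


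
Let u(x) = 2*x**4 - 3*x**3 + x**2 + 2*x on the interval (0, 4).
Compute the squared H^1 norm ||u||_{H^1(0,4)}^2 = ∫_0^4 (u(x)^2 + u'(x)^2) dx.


||u||_{H^1}^2 = 5483792/45

The H^1 norm (squared) on an interval (0, L) is
  ||u||_{H^1}^2 = ∫_0^L u(x)^2 dx + ∫_0^L u'(x)^2 dx.
Compute u'(x) = 8*x**3 - 9*x**2 + 2*x + 2.
Then u(x)^2 = 4*x**8 - 12*x**7 + 13*x**6 + 2*x**5 - 11*x**4 + 4*x**3 + 4*x**2 and u'(x)^2 = 64*x**6 - 144*x**5 + 113*x**4 - 4*x**3 - 32*x**2 + 8*x + 4.
Integrate each monomial from 0 to 4 using ∫_0^4 c·x^n dx = c·4^(n+1)/(n+1):
  ∫_0^4 u(x)^2 dx = ∫_0^4 (4*x^8 - 12*x^7 + 13*x^6 + 2*x^5 - 11*x^4 + 4*x^3 + 4*x^2) dx. Term by term:
    ∫_0^4 4*x^8 dx = 1048576/9;  ∫_0^4 -12*x^7 dx = -98304;  ∫_0^4 13*x^6 dx = 212992/7;
    ∫_0^4 2*x^5 dx = 4096/3;  ∫_0^4 -11*x^4 dx = -11264/5;  ∫_0^4 4*x^3 dx = 256;
    ∫_0^4 4*x^2 dx = 256/3.
  Sum: 1048576/9 − 98304 + 212992/7 + 4096/3 − 11264/5 + 256 + 256/3 = 15147008/315.
  ∫_0^4 u'(x)^2 dx = ∫_0^4 (64*x^6 - 144*x^5 + 113*x^4 - 4*x^3 - 32*x^2 + 8*x + 4) dx. Term by term:
    ∫_0^4 64*x^6 dx = 1048576/7;  ∫_0^4 -144*x^5 dx = -98304;  ∫_0^4 113*x^4 dx = 115712/5;
    ∫_0^4 -4*x^3 dx = -256;  ∫_0^4 -32*x^2 dx = -2048/3;  ∫_0^4 8*x dx = 64;
    ∫_0^4 4 dx = 16.
  Sum: 1048576/7 − 98304 + 115712/5 − 256 − 2048/3 + 64 + 16 = 7746512/105.
Adding: ||u||_{H^1}^2 = 15147008/315 + 7746512/105 = 5483792/45.


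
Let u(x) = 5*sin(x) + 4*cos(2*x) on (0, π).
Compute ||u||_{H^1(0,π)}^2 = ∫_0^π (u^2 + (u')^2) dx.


||u||_{H^1(0,π)}^2 = -400/3 + 65*π

u'(x) = -8*sin(2*x) + 5*cos(x).
Expand u² and (u')² and integrate term by term on (0, π), using: for integers n ≥ 1, ∫_0^π sin²(nx) dx = ∫_0^π cos²(nx) dx = π/2; for n ≠ n', ∫_0^π sin(nx)sin(n'x) dx = ∫_0^π cos(nx)cos(n'x) dx = 0; and by product-to-sum, ∫_0^π sin(nx)cos(n'x) dx = ½∫_0^π [sin((n+n')x) + sin((n−n')x)] dx, which is 0 when n+n' is even and 2n/(n²−n'²) when n+n' is odd (it need not vanish on (0, π)).
  u² squared terms: (4)²·∫cos(2x)² dx = 16·π/2 = 8*π;  (5)²·∫sin(x)² dx = 25·π/2 = 25*π/2.
  u² cross terms: 2·(4)·(5)·∫cos(2x)·sin(x) dx = 40·(-2/3) = -80/3.
  So ∫_0^π u² dx = 8*π + 25*π/2 − 80/3 = -80/3 + 41*π/2.
  (u')² squared terms: (-8)²·∫sin(2x)² dx = 64·π/2 = 32*π;  (5)²·∫cos(x)² dx = 25·π/2 = 25*π/2.
  (u')² cross terms: 2·(-8)·(5)·∫sin(2x)·cos(x) dx = -80·(4/3) = -320/3.
  So ∫_0^π (u')² dx = 32*π + 25*π/2 − 320/3 = -320/3 + 89*π/2.
||u||_{H^1}^2 = (-80/3 + 41*π/2) + (-320/3 + 89*π/2) = -400/3 + 65*π.


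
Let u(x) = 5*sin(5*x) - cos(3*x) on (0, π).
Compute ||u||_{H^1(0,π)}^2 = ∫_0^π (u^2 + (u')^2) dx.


||u||_{H^1(0,π)}^2 = 330*π

u'(x) = 3*sin(3*x) + 25*cos(5*x).
Expand u² and (u')² and integrate term by term on (0, π), using: for integers n ≥ 1, ∫_0^π sin²(nx) dx = ∫_0^π cos²(nx) dx = π/2; for n ≠ n', ∫_0^π sin(nx)sin(n'x) dx = ∫_0^π cos(nx)cos(n'x) dx = 0; and by product-to-sum, ∫_0^π sin(nx)cos(n'x) dx = ½∫_0^π [sin((n+n')x) + sin((n−n')x)] dx, which is 0 when n+n' is even and 2n/(n²−n'²) when n+n' is odd (it need not vanish on (0, π)).
  u² squared terms: (-1)²·∫cos(3x)² dx = 1·π/2 = π/2;  (5)²·∫sin(5x)² dx = 25·π/2 = 25*π/2.
  u² cross terms: 2·(-1)·(5)·∫cos(3x)·sin(5x) dx = -10·(0) = 0.
  So ∫_0^π u² dx = π/2 + 25*π/2 + 0 = 13*π.
  (u')² squared terms: (3)²·∫sin(3x)² dx = 9·π/2 = 9*π/2;  (25)²·∫cos(5x)² dx = 625·π/2 = 625*π/2.
  (u')² cross terms: 2·(3)·(25)·∫sin(3x)·cos(5x) dx = 150·(0) = 0.
  So ∫_0^π (u')² dx = 9*π/2 + 625*π/2 + 0 = 317*π.
||u||_{H^1}^2 = (13*π) + (317*π) = 330*π.


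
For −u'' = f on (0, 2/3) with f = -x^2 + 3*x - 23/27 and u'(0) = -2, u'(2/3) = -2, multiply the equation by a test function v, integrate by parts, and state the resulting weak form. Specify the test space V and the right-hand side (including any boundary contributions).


V = H^1(0, 2/3) (v unrestricted at boundary; u is determined up to an additive constant); weak form: ∫_0^2/3 u'v' dx = ∫_0^2/3 (-x^2 + 3*x - 23/27) v dx − 2·v(2/3) + 2·v(0) for all v ∈ V.

Multiply both sides by a test function v and integrate from 0 to 2/3:
  ∫_0^2/3 −u''(x) v(x) dx = ∫_0^2/3 f(x) v(x) dx.
Integrate the LHS by parts once:
  ∫_0^2/3 −u'' v dx = −[u'(x) v(x)]_0^2/3 + ∫_0^2/3 u'(x) v'(x) dx.
Thus ∫_0^2/3 u'(x) v'(x) dx = ∫_0^2/3 f(x) v(x) dx + [u'(x) v(x)]_0^2/3.
Choose V so that boundary terms are either known or forced to vanish.
u has inhomogeneous Neumann u'(0) = -2, u'(2/3) = -2. [u' v]_0^2/3 = (-2)·v(2/3) − (-2)·v(0) = − 2·v(2/3) + 2·v(0). Take V = H^1(0, 2/3); boundary term becomes part of RHS.
Weak formulation: find u (satisfying any essential BC) such that ∫_0^2/3 u'(x) v'(x) dx = ∫_0^2/3 f v dx − 2·v(2/3) + 2·v(0) for all v ∈ V (Neumann data are natural BCs: they enter the RHS as boundary terms).
Substituting f(x) = -x^2 + 3*x - 23/27, the right-hand side is ∫_0^2/3 (-x^2 + 3*x - 23/27) v dx − 2·v(2/3) + 2·v(0).
Compatibility check (pure Neumann): taking v ≡ 1 ∈ V gives 0 = ∫_0^2/3 f dx + (-2) − (-2), i.e. ∫_0^2/3 f dx must equal u'(0) − u'(2/3) = 0. Indeed ∫_0^2/3 (-x^2 + 3*x - 23/27) dx = 0, so the data are compatible. The solution is then unique only up to an additive constant (fix it e.g. by requiring ∫_0^2/3 u dx = 0).


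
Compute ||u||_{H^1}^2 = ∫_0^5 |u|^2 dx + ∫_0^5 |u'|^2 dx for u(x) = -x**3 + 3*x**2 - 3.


||u||_{H^1}^2 = 40505/14

The H^1 norm (squared) on an interval (0, L) is
  ||u||_{H^1}^2 = ∫_0^L u(x)^2 dx + ∫_0^L u'(x)^2 dx.
Compute u'(x) = -3*x**2 + 6*x.
Then u(x)^2 = x**6 - 6*x**5 + 9*x**4 + 6*x**3 - 18*x**2 + 9 and u'(x)^2 = 9*x**4 - 36*x**3 + 36*x**2.
Integrate each monomial from 0 to 5 using ∫_0^5 c·x^n dx = c·5^(n+1)/(n+1):
  ∫_0^5 u(x)^2 dx = ∫_0^5 (x^6 - 6*x^5 + 9*x^4 + 6*x^3 - 18*x^2 + 9) dx. Term by term:
    ∫_0^5 x^6 dx = 78125/7;  ∫_0^5 -6*x^5 dx = -15625;  ∫_0^5 9*x^4 dx = 5625;
    ∫_0^5 6*x^3 dx = 1875/2;  ∫_0^5 -18*x^2 dx = -750;  ∫_0^5 9 dx = 45.
  Sum: 78125/7 − 15625 + 5625 + 1875/2 − 750 + 45 = 19505/14.
  ∫_0^5 u'(x)^2 dx = ∫_0^5 (9*x^4 - 36*x^3 + 36*x^2) dx. Term by term:
    ∫_0^5 9*x^4 dx = 5625;  ∫_0^5 -36*x^3 dx = -5625;  ∫_0^5 36*x^2 dx = 1500.
  Sum: 5625 − 5625 + 1500 = 1500.
Adding: ||u||_{H^1}^2 = 19505/14 + 1500 = 40505/14.


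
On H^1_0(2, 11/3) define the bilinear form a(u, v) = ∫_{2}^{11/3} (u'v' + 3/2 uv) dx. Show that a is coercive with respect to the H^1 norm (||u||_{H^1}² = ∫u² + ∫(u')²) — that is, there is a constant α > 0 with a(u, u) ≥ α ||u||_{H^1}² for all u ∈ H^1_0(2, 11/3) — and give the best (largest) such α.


α = 1

Coercivity of a(·,·) on H^1_0(2, 11/3) means a(u, u) ≥ α ||u||_{H^1}² for every u ∈ H^1_0.
The interval has length L = 5/3, and Poincaré/coercivity depend only on L. Here a(u, u) = ∫(u')² + (3/2)·∫u².
Here c = 3/2 ≥ 1, so a(u,u) = ∫(u')² + c∫u² ≥ ∫(u')² + ∫u² = ||u||_{H^1}², i.e. α = 1 works. No larger α is possible: a(u,u) ≥ α||u||_{H^1}² means (1−α)∫(u')² ≥ (α−c)∫u², and for the modes u_n = sin(nπ(x−x₀)/L) (x₀ the left endpoint) one has ∫u_n²/∫(u_n')² = (L/(nπ))² → 0, so a(u_n,u_n)/||u_n||_{H^1}² → 1. Hence the optimal constant is α = 1.
Therefore α = 1.


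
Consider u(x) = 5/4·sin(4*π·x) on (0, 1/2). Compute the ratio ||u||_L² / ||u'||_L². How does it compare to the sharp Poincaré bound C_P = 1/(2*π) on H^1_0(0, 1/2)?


||u||_L² / ||u'||_L² = 1/(4*π) < C_P = 1/(2*π).

u(x) = 5/4·sin(4*π·x), so u'(x) = 5*π*cos(4*π*x).
Writing u(x) = A·sin(kπx/L) with A = 5/4 and k = 2, use ∫_0^L sin²(kπx/L) dx = L/2 and ∫_0^L cos²(kπx/L) dx = L/2.
u² = 25/16·sin²(4*π·x) and (u')² = 25*π^2·cos²(4*π·x), and each of sin², cos² integrates to L/2 = 1/4 over (0, 1/2).
∫_0^1/2 u² dx = 25/64, so ||u||_L² = 5/8.
∫_0^1/2 (u')² dx = 25*π^2/4, so ||u'||_L² = 5*π/2.
Ratio ||u||_L² / ||u'||_L² = 1/(4*π).
Sharp Poincaré constant on H^1_0(0, 1/2) is C_P = L/π = 1/(2*π), achieved by sin(2*π·x).
This is the k = 2 harmonic; the ratio L/(kπ) is strictly less than C_P = L/π, consistent with the sharp inequality ||u||_L² ≤ C_P ||u'||_L².


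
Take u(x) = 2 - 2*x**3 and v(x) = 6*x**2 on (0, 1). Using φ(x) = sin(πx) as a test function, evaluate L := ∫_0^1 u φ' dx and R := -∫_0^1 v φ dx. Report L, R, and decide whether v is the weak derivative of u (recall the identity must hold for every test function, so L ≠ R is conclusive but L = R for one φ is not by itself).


LHS = -24/π^3 + 6/π, RHS = -6/π + 24/π^3. No, v is not the weak derivative of u.

u(x) = 2 - 2*x**3, classical derivative u'(x) = -6*x**2.
φ(x) = sin(πx), so φ'(x) = π*cos(π*x).
Note φ(0) = φ(1) = 0, so the boundary term u·φ vanishes.
LHS = ∫_0^1 u(x) φ'(x) dx = ∫_0^1 (-2*π*x^3*cos(π*x) + 2*π*cos(π*x)) dx. Term by term:
  ∫_0^1 2*π*cos(π*x) dx = 0;  ∫_0^1 -2*π*x^3*cos(π*x) dx = -24/π^3 + 6/π.
Sum: 0 + -24/π^3 + 6/π = -24/π^3 + 6/π.
So LHS = -24/π^3 + 6/π.
∫_0^1 v(x) φ(x) dx = ∫_0^1 (6*x^2*sin(π*x)) dx. Term by term:
  ∫_0^1 6*x^2*sin(π*x) dx = -24/π^3 + 6/π.
So RHS = -∫_0^1 v(x) φ(x) dx = -6/π + 24/π^3.
LHS − RHS = -48/π^3 + 12/π ≠ 0, so the identity fails.
(For a valid weak derivative the identity must hold for EVERY test function, in particular this one. The failure shows v is NOT the weak derivative of u.)
Correct weak derivative would be u'(x) = -6*x**2.


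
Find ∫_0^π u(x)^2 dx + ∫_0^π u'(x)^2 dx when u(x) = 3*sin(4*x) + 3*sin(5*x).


||u||_{H^1(0,π)}^2 = 387*π/2

u'(x) = 12*cos(4*x) + 15*cos(5*x).
Expand u² and (u')² and integrate term by term on (0, π), using: for integers n ≥ 1, ∫_0^π sin²(nx) dx = ∫_0^π cos²(nx) dx = π/2; for n ≠ n', ∫_0^π sin(nx)sin(n'x) dx = ∫_0^π cos(nx)cos(n'x) dx = 0; and by product-to-sum, ∫_0^π sin(nx)cos(n'x) dx = ½∫_0^π [sin((n+n')x) + sin((n−n')x)] dx, which is 0 when n+n' is even and 2n/(n²−n'²) when n+n' is odd (it need not vanish on (0, π)).
  u² squared terms: (3)²·∫sin(4x)² dx = 9·π/2 = 9*π/2;  (3)²·∫sin(5x)² dx = 9·π/2 = 9*π/2.
  u² cross terms: 2·(3)·(3)·∫sin(4x)·sin(5x) dx = 18·(0) = 0.
  So ∫_0^π u² dx = 9*π/2 + 9*π/2 + 0 = 9*π.
  (u')² squared terms: (12)²·∫cos(4x)² dx = 144·π/2 = 72*π;  (15)²·∫cos(5x)² dx = 225·π/2 = 225*π/2.
  (u')² cross terms: 2·(12)·(15)·∫cos(4x)·cos(5x) dx = 360·(0) = 0.
  So ∫_0^π (u')² dx = 72*π + 225*π/2 + 0 = 369*π/2.
||u||_{H^1}^2 = (9*π) + (369*π/2) = 387*π/2.


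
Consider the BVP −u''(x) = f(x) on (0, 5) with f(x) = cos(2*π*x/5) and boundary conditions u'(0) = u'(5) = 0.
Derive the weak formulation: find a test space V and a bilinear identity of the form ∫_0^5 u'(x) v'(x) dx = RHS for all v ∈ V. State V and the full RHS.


V = H^1(0, 5) (no boundary constraint on v; u is determined up to an additive constant); weak form: ∫_0^5 u'v' dx = ∫_0^5 (cos(2*π*x/5)) v dx for all v ∈ V.

Multiply both sides by a test function v and integrate from 0 to 5:
  ∫_0^5 −u''(x) v(x) dx = ∫_0^5 f(x) v(x) dx.
Integrate the LHS by parts once:
  ∫_0^5 −u'' v dx = −[u'(x) v(x)]_0^5 + ∫_0^5 u'(x) v'(x) dx.
Thus ∫_0^5 u'(x) v'(x) dx = ∫_0^5 f(x) v(x) dx + [u'(x) v(x)]_0^5.
Choose V so that boundary terms are either known or forced to vanish.
u has homogeneous Neumann: u'(0) = u'(5) = 0. So [u' v]_0^5 = 0·v(5) − 0·v(0) = 0 for any v; take V = H^1(0, 5).
Weak formulation: find u (satisfying any essential BC) such that ∫_0^5 u'(x) v'(x) dx = ∫_0^5 f v dx for all v ∈ V (homogeneous Neumann, so boundary terms vanish).
Substituting f(x) = cos(2*π*x/5), the right-hand side is ∫_0^5 (cos(2*π*x/5)) v dx.
Compatibility check (pure Neumann): taking v ≡ 1 ∈ V gives 0 = ∫_0^5 f dx + (0) − (0), i.e. ∫_0^5 f dx must equal u'(0) − u'(5) = 0. Indeed ∫_0^5 (cos(2*π*x/5)) dx = 0, so the data are compatible. The solution is then unique only up to an additive constant (fix it e.g. by requiring ∫_0^5 u dx = 0).


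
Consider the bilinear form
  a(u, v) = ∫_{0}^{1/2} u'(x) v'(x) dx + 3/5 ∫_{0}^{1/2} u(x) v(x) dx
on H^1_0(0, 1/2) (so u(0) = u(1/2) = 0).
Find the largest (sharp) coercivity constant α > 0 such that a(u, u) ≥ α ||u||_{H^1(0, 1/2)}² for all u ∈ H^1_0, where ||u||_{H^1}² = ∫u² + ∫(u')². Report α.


α = (3 + 20*π^2)/(5*(1 + 4*π^2))

Coercivity of a(·,·) on H^1_0(0, 1/2) means a(u, u) ≥ α ||u||_{H^1}² for every u ∈ H^1_0.
The interval has length L = 1/2, and Poincaré/coercivity depend only on L. Here a(u, u) = ∫(u')² + (3/5)·∫u².
Here 0 < c = 3/5 < 1. The condition a(u,u) ≥ α||u||_{H^1}² reads (1−α)∫(u')² ≥ (α−c)∫u². Any admissible α is ≤ 1 (rapidly oscillating u have ∫u²/∫(u')² → 0), and α = 1 would force 0 ≥ (1−c)∫u², impossible since c < 1; so 1−α > 0. By the sharp Poincaré inequality on H^1_0 of an interval of length L, ∫(u')² ≥ (π/L)²∫u² with equality for the first sine mode sin(π(x−x₀)/L) (x₀ the left endpoint), so the inequality holds for all u iff (1−α)(π/L)² ≥ α − c, i.e. α ≤ ((π/L)² + c)/((π/L)² + 1) = (1 + c(L/π)²)/(1 + (L/π)²). With (π/L)² = 4*π^2 and c = 3/5, the largest admissible constant is α = ((π/L)² + c)/((π/L)² + 1).
Simplifying, α = (3 + 20*π^2)/(5*(1 + 4*π^2)).


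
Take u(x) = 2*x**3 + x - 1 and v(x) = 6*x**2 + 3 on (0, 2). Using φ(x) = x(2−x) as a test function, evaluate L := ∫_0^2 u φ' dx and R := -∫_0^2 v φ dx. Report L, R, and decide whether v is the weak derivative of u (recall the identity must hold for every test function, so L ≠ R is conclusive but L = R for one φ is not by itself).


LHS = -164/15, RHS = -68/5. No, v is not the weak derivative of u.

u(x) = 2*x**3 + x - 1, classical derivative u'(x) = 6*x**2 + 1.
φ(x) = x(2−x), so φ'(x) = 2 - 2*x.
Note φ(0) = φ(2) = 0, so the boundary term u·φ vanishes.
LHS = ∫_0^2 u(x) φ'(x) dx = ∫_0^2 (-4*x^4 + 4*x^3 - 2*x^2 + 4*x - 2) dx. Term by term:
  ∫_0^2 -4*x^4 dx = -128/5;  ∫_0^2 4*x^3 dx = 16;  ∫_0^2 -2*x^2 dx = -16/3;
  ∫_0^2 4*x dx = 8;  ∫_0^2 -2 dx = -4.
Sum: -128/5 + 16 − 16/3 + 8 − 4 = -164/15.
So LHS = -164/15.
∫_0^2 v(x) φ(x) dx = ∫_0^2 (-6*x^4 + 12*x^3 - 3*x^2 + 6*x) dx. Term by term:
  ∫_0^2 -6*x^4 dx = -192/5;  ∫_0^2 12*x^3 dx = 48;  ∫_0^2 -3*x^2 dx = -8;
  ∫_0^2 6*x dx = 12.
Sum: -192/5 + 48 − 8 + 12 = 68/5.
So RHS = -∫_0^2 v(x) φ(x) dx = -68/5.
LHS − RHS = 8/3 ≠ 0, so the identity fails.
(For a valid weak derivative the identity must hold for EVERY test function, in particular this one. The failure shows v is NOT the weak derivative of u.)
Correct weak derivative would be u'(x) = 6*x**2 + 1.


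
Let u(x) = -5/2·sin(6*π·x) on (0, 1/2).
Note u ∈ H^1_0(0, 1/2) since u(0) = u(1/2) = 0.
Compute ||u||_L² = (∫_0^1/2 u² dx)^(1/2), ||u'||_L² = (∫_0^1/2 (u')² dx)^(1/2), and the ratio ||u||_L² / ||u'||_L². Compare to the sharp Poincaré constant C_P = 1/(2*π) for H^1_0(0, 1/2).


||u||_L² / ||u'||_L² = 1/(6*π) < C_P = 1/(2*π).

u(x) = -5/2·sin(6*π·x), so u'(x) = -15*π*cos(6*π*x).
Writing u(x) = A·sin(kπx/L) with A = -5/2 and k = 3, use ∫_0^L sin²(kπx/L) dx = L/2 and ∫_0^L cos²(kπx/L) dx = L/2.
u² = 25/4·sin²(6*π·x) and (u')² = 225*π^2·cos²(6*π·x), and each of sin², cos² integrates to L/2 = 1/4 over (0, 1/2).
∫_0^1/2 u² dx = 25/16, so ||u||_L² = 5/4.
∫_0^1/2 (u')² dx = 225*π^2/4, so ||u'||_L² = 15*π/2.
Ratio ||u||_L² / ||u'||_L² = 1/(6*π).
Sharp Poincaré constant on H^1_0(0, 1/2) is C_P = L/π = 1/(2*π), achieved by sin(2*π·x).
This is the k = 3 harmonic; the ratio L/(kπ) is strictly less than C_P = L/π, consistent with the sharp inequality ||u||_L² ≤ C_P ||u'||_L².


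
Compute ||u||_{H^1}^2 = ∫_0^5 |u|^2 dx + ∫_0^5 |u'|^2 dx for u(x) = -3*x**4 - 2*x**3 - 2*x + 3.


||u||_{H^1}^2 = 194042305/42

The H^1 norm (squared) on an interval (0, L) is
  ||u||_{H^1}^2 = ∫_0^L u(x)^2 dx + ∫_0^L u'(x)^2 dx.
Compute u'(x) = -12*x**3 - 6*x**2 - 2.
Then u(x)^2 = 9*x**8 + 12*x**7 + 4*x**6 + 12*x**5 - 10*x**4 - 12*x**3 + 4*x**2 - 12*x + 9 and u'(x)^2 = 144*x**6 + 144*x**5 + 36*x**4 + 48*x**3 + 24*x**2 + 4.
Integrate each monomial from 0 to 5 using ∫_0^5 c·x^n dx = c·5^(n+1)/(n+1):
  ∫_0^5 u(x)^2 dx = ∫_0^5 (9*x^8 + 12*x^7 + 4*x^6 + 12*x^5 - 10*x^4 - 12*x^3 + 4*x^2 - 12*x + 9) dx. Term by term:
    ∫_0^5 9*x^8 dx = 1953125;  ∫_0^5 12*x^7 dx = 1171875/2;  ∫_0^5 4*x^6 dx = 312500/7;
    ∫_0^5 12*x^5 dx = 31250;  ∫_0^5 -10*x^4 dx = -6250;  ∫_0^5 -12*x^3 dx = -1875;
    ∫_0^5 4*x^2 dx = 500/3;  ∫_0^5 -12*x dx = -150;  ∫_0^5 9 dx = 45.
  Sum: 1953125 + 1171875/2 + 312500/7 + 31250 − 6250 − 1875 + 500/3 − 150 + 45 = 109489465/42.
  ∫_0^5 u'(x)^2 dx = ∫_0^5 (144*x^6 + 144*x^5 + 36*x^4 + 48*x^3 + 24*x^2 + 4) dx. Term by term:
    ∫_0^5 144*x^6 dx = 11250000/7;  ∫_0^5 144*x^5 dx = 375000;  ∫_0^5 36*x^4 dx = 22500;
    ∫_0^5 48*x^3 dx = 7500;  ∫_0^5 24*x^2 dx = 1000;  ∫_0^5 4 dx = 20.
  Sum: 11250000/7 + 375000 + 22500 + 7500 + 1000 + 20 = 14092140/7.
Adding: ||u||_{H^1}^2 = 109489465/42 + 14092140/7 = 194042305/42.


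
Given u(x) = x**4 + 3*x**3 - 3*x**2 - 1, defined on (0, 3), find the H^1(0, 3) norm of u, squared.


||u||_{H^1}^2 = 549399/28

The H^1 norm (squared) on an interval (0, L) is
  ||u||_{H^1}^2 = ∫_0^L u(x)^2 dx + ∫_0^L u'(x)^2 dx.
Compute u'(x) = 4*x**3 + 9*x**2 - 6*x.
Then u(x)^2 = x**8 + 6*x**7 + 3*x**6 - 18*x**5 + 7*x**4 - 6*x**3 + 6*x**2 + 1 and u'(x)^2 = 16*x**6 + 72*x**5 + 33*x**4 - 108*x**3 + 36*x**2.
Integrate each monomial from 0 to 3 using ∫_0^3 c·x^n dx = c·3^(n+1)/(n+1):
  ∫_0^3 u(x)^2 dx = ∫_0^3 (x^8 + 6*x^7 + 3*x^6 - 18*x^5 + 7*x^4 - 6*x^3 + 6*x^2 + 1) dx. Term by term:
    ∫_0^3 x^8 dx = 2187;  ∫_0^3 6*x^7 dx = 19683/4;  ∫_0^3 3*x^6 dx = 6561/7;
    ∫_0^3 -18*x^5 dx = -2187;  ∫_0^3 7*x^4 dx = 1701/5;  ∫_0^3 -6*x^3 dx = -243/2;
    ∫_0^3 6*x^2 dx = 54;  ∫_0^3 1 dx = 3.
  Sum: 2187 + 19683/4 + 6561/7 − 2187 + 1701/5 − 243/2 + 54 + 3 = 858723/140.
  ∫_0^3 u'(x)^2 dx = ∫_0^3 (16*x^6 + 72*x^5 + 33*x^4 - 108*x^3 + 36*x^2) dx. Term by term:
    ∫_0^3 16*x^6 dx = 34992/7;  ∫_0^3 72*x^5 dx = 8748;  ∫_0^3 33*x^4 dx = 8019/5;
    ∫_0^3 -108*x^3 dx = -2187;  ∫_0^3 36*x^2 dx = 324.
  Sum: 34992/7 + 8748 + 8019/5 − 2187 + 324 = 472068/35.
Adding: ||u||_{H^1}^2 = 858723/140 + 472068/35 = 549399/28.


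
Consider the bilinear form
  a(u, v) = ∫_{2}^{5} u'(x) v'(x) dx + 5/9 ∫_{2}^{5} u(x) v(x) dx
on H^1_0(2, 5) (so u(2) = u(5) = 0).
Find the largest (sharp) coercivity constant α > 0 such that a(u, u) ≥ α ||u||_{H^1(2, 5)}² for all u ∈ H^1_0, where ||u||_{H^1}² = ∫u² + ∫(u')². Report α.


α = (5 + π^2)/(9 + π^2)

Coercivity of a(·,·) on H^1_0(2, 5) means a(u, u) ≥ α ||u||_{H^1}² for every u ∈ H^1_0.
The interval has length L = 3, and Poincaré/coercivity depend only on L. Here a(u, u) = ∫(u')² + (5/9)·∫u².
Here 0 < c = 5/9 < 1. The condition a(u,u) ≥ α||u||_{H^1}² reads (1−α)∫(u')² ≥ (α−c)∫u². Any admissible α is ≤ 1 (rapidly oscillating u have ∫u²/∫(u')² → 0), and α = 1 would force 0 ≥ (1−c)∫u², impossible since c < 1; so 1−α > 0. By the sharp Poincaré inequality on H^1_0 of an interval of length L, ∫(u')² ≥ (π/L)²∫u² with equality for the first sine mode sin(π(x−x₀)/L) (x₀ the left endpoint), so the inequality holds for all u iff (1−α)(π/L)² ≥ α − c, i.e. α ≤ ((π/L)² + c)/((π/L)² + 1) = (1 + c(L/π)²)/(1 + (L/π)²). With (π/L)² = π^2/9 and c = 5/9, the largest admissible constant is α = ((π/L)² + c)/((π/L)² + 1).
Simplifying, α = (5 + π^2)/(9 + π^2).


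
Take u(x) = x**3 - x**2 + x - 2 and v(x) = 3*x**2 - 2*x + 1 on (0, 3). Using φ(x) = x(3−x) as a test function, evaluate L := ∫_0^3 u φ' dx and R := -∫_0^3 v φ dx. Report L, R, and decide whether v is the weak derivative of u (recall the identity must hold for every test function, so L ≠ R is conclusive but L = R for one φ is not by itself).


LHS = -549/20, RHS = -549/20. Yes, v = u' weakly.

u(x) = x**3 - x**2 + x - 2, classical derivative u'(x) = 3*x**2 - 2*x + 1.
φ(x) = x(3−x), so φ'(x) = 3 - 2*x.
Note φ(0) = φ(3) = 0, so the boundary term u·φ vanishes.
LHS = ∫_0^3 u(x) φ'(x) dx = ∫_0^3 (-2*x^4 + 5*x^3 - 5*x^2 + 7*x - 6) dx. Term by term:
  ∫_0^3 -2*x^4 dx = -486/5;  ∫_0^3 5*x^3 dx = 405/4;  ∫_0^3 -5*x^2 dx = -45;
  ∫_0^3 7*x dx = 63/2;  ∫_0^3 -6 dx = -18.
Sum: -486/5 + 405/4 − 45 + 63/2 − 18 = -549/20.
So LHS = -549/20.
∫_0^3 v(x) φ(x) dx = ∫_0^3 (-3*x^4 + 11*x^3 - 7*x^2 + 3*x) dx. Term by term:
  ∫_0^3 -3*x^4 dx = -729/5;  ∫_0^3 11*x^3 dx = 891/4;  ∫_0^3 -7*x^2 dx = -63;
  ∫_0^3 3*x dx = 27/2.
Sum: -729/5 + 891/4 − 63 + 27/2 = 549/20.
So RHS = -∫_0^3 v(x) φ(x) dx = -549/20.
LHS = RHS, so the identity holds for this test φ.
Moreover u is smooth here and v(x) = u'(x) = 3*x**2 - 2*x + 1 pointwise, so the identity holds for every test function. Hence v is the weak derivative of u.


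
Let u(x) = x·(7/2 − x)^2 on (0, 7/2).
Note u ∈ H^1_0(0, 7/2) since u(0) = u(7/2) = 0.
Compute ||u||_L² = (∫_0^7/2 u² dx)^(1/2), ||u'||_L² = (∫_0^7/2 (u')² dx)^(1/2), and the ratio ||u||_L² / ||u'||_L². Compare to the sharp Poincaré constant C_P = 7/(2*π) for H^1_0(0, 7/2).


||u||_L² / ||u'||_L² = sqrt(14)/4 < C_P = 7/(2*π).

u(x) = x·(7/2 − x)^2, so u'(x) = (2*x - 7)*(6*x - 7)/4.
u(x) = x·(7/2 − x)^2 vanishes at x = 0 and x = 7/2, so u ∈ H^1_0(0, 7/2). Differentiate via the product rule and integrate the resulting polynomials term by term.
  ∫_0^7/2 u² dx = ∫_0^7/2 (x^6 - 14*x^5 + 147*x^4/2 - 343*x^3/2 + 2401*x^2/16) dx. Term by term:
    ∫_0^7/2 x^6 dx = 117649/128;  ∫_0^7/2 -14*x^5 dx = -823543/192;  ∫_0^7/2 147*x^4/2 dx = 2470629/320;
    ∫_0^7/2 -343*x^3/2 dx = -823543/128;  ∫_0^7/2 2401*x^2/16 dx = 823543/384.
  Sum: 117649/128 − 823543/192 + 2470629/320 − 823543/128 + 823543/384 = 117649/1920.
  ∫_0^7/2 (u')² dx = ∫_0^7/2 (9*x^4 - 84*x^3 + 539*x^2/2 - 343*x + 2401/16) dx. Term by term:
    ∫_0^7/2 9*x^4 dx = 151263/160;  ∫_0^7/2 -84*x^3 dx = -50421/16;  ∫_0^7/2 539*x^2/2 dx = 184877/48;
    ∫_0^7/2 -343*x dx = -16807/8;  ∫_0^7/2 2401/16 dx = 16807/32.
  Sum: 151263/160 − 50421/16 + 184877/48 − 16807/8 + 16807/32 = 16807/240.
∫_0^7/2 u² dx = 117649/1920, so ||u||_L² = 343*sqrt(30)/240.
∫_0^7/2 (u')² dx = 16807/240, so ||u'||_L² = 49*sqrt(105)/60.
Ratio ||u||_L² / ||u'||_L² = sqrt(14)/4.
Sharp Poincaré constant on H^1_0(0, 7/2) is C_P = L/π = 7/(2*π), achieved by sin(2*π/7·x).
A polynomial bump cannot attain the sharp Poincaré constant (only the first sine eigenfunction does), so the ratio is strictly less than C_P, consistent with ||u||_L² ≤ C_P ||u'||_L².


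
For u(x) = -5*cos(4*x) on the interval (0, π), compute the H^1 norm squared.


||u||_{H^1(0,π)}^2 = 425*π/2

u'(x) = 20*sin(4*x).
Expand u² and (u')² and integrate term by term on (0, π), using: for integers n ≥ 1, ∫_0^π sin²(nx) dx = ∫_0^π cos²(nx) dx = π/2; for n ≠ n', ∫_0^π sin(nx)sin(n'x) dx = ∫_0^π cos(nx)cos(n'x) dx = 0; and by product-to-sum, ∫_0^π sin(nx)cos(n'x) dx = ½∫_0^π [sin((n+n')x) + sin((n−n')x)] dx, which is 0 when n+n' is even and 2n/(n²−n'²) when n+n' is odd (it need not vanish on (0, π)).
  u² squared terms: (-5)²·∫cos(4x)² dx = 25·π/2 = 25*π/2.
  So ∫_0^π u² dx = 25*π/2.
  (u')² squared terms: (20)²·∫sin(4x)² dx = 400·π/2 = 200*π.
  So ∫_0^π (u')² dx = 200*π.
||u||_{H^1}^2 = (25*π/2) + (200*π) = 425*π/2.


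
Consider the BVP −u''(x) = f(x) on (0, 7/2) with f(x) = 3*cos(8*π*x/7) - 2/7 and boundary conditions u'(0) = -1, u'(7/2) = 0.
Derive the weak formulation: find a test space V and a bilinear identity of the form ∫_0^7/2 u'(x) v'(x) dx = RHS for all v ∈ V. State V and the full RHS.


V = H^1(0, 7/2) (v unrestricted at boundary; u is determined up to an additive constant); weak form: ∫_0^7/2 u'v' dx = ∫_0^7/2 (3*cos(8*π*x/7) - 2/7) v dx + v(0) for all v ∈ V.

Multiply both sides by a test function v and integrate from 0 to 7/2:
  ∫_0^7/2 −u''(x) v(x) dx = ∫_0^7/2 f(x) v(x) dx.
Integrate the LHS by parts once:
  ∫_0^7/2 −u'' v dx = −[u'(x) v(x)]_0^7/2 + ∫_0^7/2 u'(x) v'(x) dx.
Thus ∫_0^7/2 u'(x) v'(x) dx = ∫_0^7/2 f(x) v(x) dx + [u'(x) v(x)]_0^7/2.
Choose V so that boundary terms are either known or forced to vanish.
u has inhomogeneous Neumann u'(0) = -1, u'(7/2) = 0. [u' v]_0^7/2 = (0)·v(7/2) − (-1)·v(0) = v(0). Take V = H^1(0, 7/2); boundary term becomes part of RHS.
Weak formulation: find u (satisfying any essential BC) such that ∫_0^7/2 u'(x) v'(x) dx = ∫_0^7/2 f v dx + v(0) for all v ∈ V (Neumann data are natural BCs: they enter the RHS as boundary terms).
Substituting f(x) = 3*cos(8*π*x/7) - 2/7, the right-hand side is ∫_0^7/2 (3*cos(8*π*x/7) - 2/7) v dx + v(0).
Compatibility check (pure Neumann): taking v ≡ 1 ∈ V gives 0 = ∫_0^7/2 f dx + (0) − (-1), i.e. ∫_0^7/2 f dx must equal u'(0) − u'(7/2) = -1. Indeed ∫_0^7/2 (3*cos(8*π*x/7) - 2/7) dx = -1, so the data are compatible. The solution is then unique only up to an additive constant (fix it e.g. by requiring ∫_0^7/2 u dx = 0).


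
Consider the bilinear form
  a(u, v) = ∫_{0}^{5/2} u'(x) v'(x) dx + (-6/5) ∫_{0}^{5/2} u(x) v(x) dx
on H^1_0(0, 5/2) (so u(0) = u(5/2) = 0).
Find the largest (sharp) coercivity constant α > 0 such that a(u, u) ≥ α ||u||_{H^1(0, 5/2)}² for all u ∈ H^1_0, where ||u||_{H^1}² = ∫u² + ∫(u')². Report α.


α = 2*(-15 + 2*π^2)/(25 + 4*π^2)

Coercivity of a(·,·) on H^1_0(0, 5/2) means a(u, u) ≥ α ||u||_{H^1}² for every u ∈ H^1_0.
The interval has length L = 5/2, and Poincaré/coercivity depend only on L. Here a(u, u) = ∫(u')² + (-6/5)·∫u².
Here c = -6/5 < 0 with |c| < (π/L)² = 4*π^2/25, so coercivity still holds. The condition a(u,u) ≥ α||u||_{H^1}² reads (1−α)∫(u')² ≥ (α−c)∫u². Any admissible α is ≤ 1 (rapidly oscillating u have ∫u²/∫(u')² → 0), and α = 1 would force 0 ≥ (1−c)∫u², impossible since c < 1; so 1−α > 0. By the sharp Poincaré inequality on H^1_0 of an interval of length L, ∫(u')² ≥ (π/L)²∫u² with equality for the first sine mode sin(π(x−x₀)/L) (x₀ the left endpoint), so the inequality holds for all u iff (1−α)(π/L)² ≥ α − c, i.e. α ≤ ((π/L)² + c)/((π/L)² + 1) = (1 + c(L/π)²)/(1 + (L/π)²). (Direct route, valid since c ≤ 0: Poincaré gives c∫u² ≥ c(L/π)²∫(u')², so a(u,u) ≥ (1 + c(L/π)²)∫(u')², while ||u||_{H^1}² ≤ (1 + (L/π)²)∫(u')²; dividing yields the same α.) With (π/L)² = 4*π^2/25 and c = -6/5, the largest admissible constant is α = ((π/L)² + c)/((π/L)² + 1).
Simplifying, α = 2*(-15 + 2*π^2)/(25 + 4*π^2).


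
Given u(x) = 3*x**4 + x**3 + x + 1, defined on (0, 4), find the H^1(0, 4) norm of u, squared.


||u||_{H^1}^2 = 74470808/105

The H^1 norm (squared) on an interval (0, L) is
  ||u||_{H^1}^2 = ∫_0^L u(x)^2 dx + ∫_0^L u'(x)^2 dx.
Compute u'(x) = 12*x**3 + 3*x**2 + 1.
Then u(x)^2 = 9*x**8 + 6*x**7 + x**6 + 6*x**5 + 8*x**4 + 2*x**3 + x**2 + 2*x + 1 and u'(x)^2 = 144*x**6 + 72*x**5 + 9*x**4 + 24*x**3 + 6*x**2 + 1.
Integrate each monomial from 0 to 4 using ∫_0^4 c·x^n dx = c·4^(n+1)/(n+1):
  ∫_0^4 u(x)^2 dx = ∫_0^4 (9*x^8 + 6*x^7 + x^6 + 6*x^5 + 8*x^4 + 2*x^3 + x^2 + 2*x + 1) dx. Term by term:
    ∫_0^4 9*x^8 dx = 262144;  ∫_0^4 6*x^7 dx = 49152;  ∫_0^4 x^6 dx = 16384/7;
    ∫_0^4 6*x^5 dx = 4096;  ∫_0^4 8*x^4 dx = 8192/5;  ∫_0^4 2*x^3 dx = 128;
    ∫_0^4 x^2 dx = 64/3;  ∫_0^4 2*x dx = 16;  ∫_0^4 1 dx = 4.
  Sum: 262144 + 49152 + 16384/7 + 4096 + 8192/5 + 128 + 64/3 + 16 + 4 = 33551732/105.
  ∫_0^4 u'(x)^2 dx = ∫_0^4 (144*x^6 + 72*x^5 + 9*x^4 + 24*x^3 + 6*x^2 + 1) dx. Term by term:
    ∫_0^4 144*x^6 dx = 2359296/7;  ∫_0^4 72*x^5 dx = 49152;  ∫_0^4 9*x^4 dx = 9216/5;
    ∫_0^4 24*x^3 dx = 1536;  ∫_0^4 6*x^2 dx = 128;  ∫_0^4 1 dx = 4.
  Sum: 2359296/7 + 49152 + 9216/5 + 1536 + 128 + 4 = 13639692/35.
Adding: ||u||_{H^1}^2 = 33551732/105 + 13639692/35 = 74470808/105.


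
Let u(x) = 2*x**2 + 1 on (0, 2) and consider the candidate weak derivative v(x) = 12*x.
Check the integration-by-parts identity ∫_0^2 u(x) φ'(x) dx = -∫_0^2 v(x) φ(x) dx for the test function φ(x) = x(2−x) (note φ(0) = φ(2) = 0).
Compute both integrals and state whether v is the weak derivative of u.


LHS = -16/3, RHS = -16. No, v is not the weak derivative of u.

u(x) = 2*x**2 + 1, classical derivative u'(x) = 4*x.
φ(x) = x(2−x), so φ'(x) = 2 - 2*x.
Note φ(0) = φ(2) = 0, so the boundary term u·φ vanishes.
LHS = ∫_0^2 u(x) φ'(x) dx = ∫_0^2 (-4*x^3 + 4*x^2 - 2*x + 2) dx. Term by term:
  ∫_0^2 -4*x^3 dx = -16;  ∫_0^2 4*x^2 dx = 32/3;  ∫_0^2 -2*x dx = -4;
  ∫_0^2 2 dx = 4.
Sum: -16 + 32/3 − 4 + 4 = -16/3.
So LHS = -16/3.
∫_0^2 v(x) φ(x) dx = ∫_0^2 (-12*x^3 + 24*x^2) dx. Term by term:
  ∫_0^2 -12*x^3 dx = -48;  ∫_0^2 24*x^2 dx = 64.
Sum: -48 + 64 = 16.
So RHS = -∫_0^2 v(x) φ(x) dx = -16.
LHS − RHS = 32/3 ≠ 0, so the identity fails.
(For a valid weak derivative the identity must hold for EVERY test function, in particular this one. The failure shows v is NOT the weak derivative of u.)
Correct weak derivative would be u'(x) = 4*x.


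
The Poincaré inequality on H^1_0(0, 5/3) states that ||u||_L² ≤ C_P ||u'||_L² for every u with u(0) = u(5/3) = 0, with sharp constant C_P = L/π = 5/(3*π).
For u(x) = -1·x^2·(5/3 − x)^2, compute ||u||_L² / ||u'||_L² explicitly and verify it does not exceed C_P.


||u||_L² / ||u'||_L² = 5*sqrt(3)/18 < C_P = 5/(3*π).

u(x) = -1·x^2·(5/3 − x)^2, so u'(x) = 2*x*(-18*x^2 + 45*x - 25)/9.
u(x) = -1·x^2·(5/3 − x)^2 vanishes at x = 0 and x = 5/3, so u ∈ H^1_0(0, 5/3). Differentiate via the product rule and integrate the resulting polynomials term by term.
  ∫_0^5/3 u² dx = ∫_0^5/3 (x^8 - 20*x^7/3 + 50*x^6/3 - 500*x^5/27 + 625*x^4/81) dx. Term by term:
    ∫_0^5/3 x^8 dx = 1953125/177147;  ∫_0^5/3 -20*x^7/3 dx = -1953125/39366;  ∫_0^5/3 50*x^6/3 dx = 3906250/45927;
    ∫_0^5/3 -500*x^5/27 dx = -3906250/59049;  ∫_0^5/3 625*x^4/81 dx = 390625/19683.
  Sum: 1953125/177147 − 1953125/39366 + 3906250/45927 − 3906250/59049 + 390625/19683 = 390625/2480058.
  ∫_0^5/3 (u')² dx = ∫_0^5/3 (16*x^6 - 80*x^5 + 1300*x^4/9 - 1000*x^3/9 + 2500*x^2/81) dx. Term by term:
    ∫_0^5/3 16*x^6 dx = 1250000/15309;  ∫_0^5/3 -80*x^5 dx = -625000/2187;  ∫_0^5/3 1300*x^4/9 dx = 812500/2187;
    ∫_0^5/3 -1000*x^3/9 dx = -156250/729;  ∫_0^5/3 2500*x^2/81 dx = 312500/6561.
  Sum: 1250000/15309 − 625000/2187 + 812500/2187 − 156250/729 + 312500/6561 = 31250/45927.
∫_0^5/3 u² dx = 390625/2480058, so ||u||_L² = 625*sqrt(42)/10206.
∫_0^5/3 (u')² dx = 31250/45927, so ||u'||_L² = 125*sqrt(14)/567.
Ratio ||u||_L² / ||u'||_L² = 5*sqrt(3)/18.
Sharp Poincaré constant on H^1_0(0, 5/3) is C_P = L/π = 5/(3*π), achieved by sin(3*π/5·x).
A polynomial bump cannot attain the sharp Poincaré constant (only the first sine eigenfunction does), so the ratio is strictly less than C_P, consistent with ||u||_L² ≤ C_P ||u'||_L².


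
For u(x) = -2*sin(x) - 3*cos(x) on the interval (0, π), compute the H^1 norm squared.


||u||_{H^1(0,π)}^2 = 13*π

u'(x) = 3*sin(x) - 2*cos(x).
Expand u² and (u')² and integrate term by term on (0, π), using: for integers n ≥ 1, ∫_0^π sin²(nx) dx = ∫_0^π cos²(nx) dx = π/2; for n ≠ n', ∫_0^π sin(nx)sin(n'x) dx = ∫_0^π cos(nx)cos(n'x) dx = 0; and by product-to-sum, ∫_0^π sin(nx)cos(n'x) dx = ½∫_0^π [sin((n+n')x) + sin((n−n')x)] dx, which is 0 when n+n' is even and 2n/(n²−n'²) when n+n' is odd (it need not vanish on (0, π)).
  u² squared terms: (-3)²·∫cos(x)² dx = 9·π/2 = 9*π/2;  (-2)²·∫sin(x)² dx = 4·π/2 = 2*π.
  u² cross terms: 2·(-3)·(-2)·∫cos(x)·sin(x) dx = 12·(0) = 0.
  So ∫_0^π u² dx = 9*π/2 + 2*π + 0 = 13*π/2.
  (u')² squared terms: (-2)²·∫cos(x)² dx = 4·π/2 = 2*π;  (3)²·∫sin(x)² dx = 9·π/2 = 9*π/2.
  (u')² cross terms: 2·(-2)·(3)·∫cos(x)·sin(x) dx = -12·(0) = 0.
  So ∫_0^π (u')² dx = 2*π + 9*π/2 + 0 = 13*π/2.
||u||_{H^1}^2 = (13*π/2) + (13*π/2) = 13*π.


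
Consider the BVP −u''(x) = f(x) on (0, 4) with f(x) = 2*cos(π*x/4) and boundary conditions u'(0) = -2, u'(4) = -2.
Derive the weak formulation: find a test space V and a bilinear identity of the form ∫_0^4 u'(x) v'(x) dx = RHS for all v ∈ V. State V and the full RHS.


V = H^1(0, 4) (v unrestricted at boundary; u is determined up to an additive constant); weak form: ∫_0^4 u'v' dx = ∫_0^4 (2*cos(π*x/4)) v dx − 2·v(4) + 2·v(0) for all v ∈ V.

Multiply both sides by a test function v and integrate from 0 to 4:
  ∫_0^4 −u''(x) v(x) dx = ∫_0^4 f(x) v(x) dx.
Integrate the LHS by parts once:
  ∫_0^4 −u'' v dx = −[u'(x) v(x)]_0^4 + ∫_0^4 u'(x) v'(x) dx.
Thus ∫_0^4 u'(x) v'(x) dx = ∫_0^4 f(x) v(x) dx + [u'(x) v(x)]_0^4.
Choose V so that boundary terms are either known or forced to vanish.
u has inhomogeneous Neumann u'(0) = -2, u'(4) = -2. [u' v]_0^4 = (-2)·v(4) − (-2)·v(0) = − 2·v(4) + 2·v(0). Take V = H^1(0, 4); boundary term becomes part of RHS.
Weak formulation: find u (satisfying any essential BC) such that ∫_0^4 u'(x) v'(x) dx = ∫_0^4 f v dx − 2·v(4) + 2·v(0) for all v ∈ V (Neumann data are natural BCs: they enter the RHS as boundary terms).
Substituting f(x) = 2*cos(π*x/4), the right-hand side is ∫_0^4 (2*cos(π*x/4)) v dx − 2·v(4) + 2·v(0).
Compatibility check (pure Neumann): taking v ≡ 1 ∈ V gives 0 = ∫_0^4 f dx + (-2) − (-2), i.e. ∫_0^4 f dx must equal u'(0) − u'(4) = 0. Indeed ∫_0^4 (2*cos(π*x/4)) dx = 0, so the data are compatible. The solution is then unique only up to an additive constant (fix it e.g. by requiring ∫_0^4 u dx = 0).


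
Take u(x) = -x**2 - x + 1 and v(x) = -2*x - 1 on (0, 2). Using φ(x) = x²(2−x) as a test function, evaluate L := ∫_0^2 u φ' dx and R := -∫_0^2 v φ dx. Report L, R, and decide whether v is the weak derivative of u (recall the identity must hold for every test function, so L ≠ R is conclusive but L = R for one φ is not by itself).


LHS = 68/15, RHS = 68/15. Yes, v = u' weakly.

u(x) = -x**2 - x + 1, classical derivative u'(x) = -2*x - 1.
φ(x) = x²(2−x), so φ'(x) = x*(4 - 3*x).
Note φ(0) = φ(2) = 0, so the boundary term u·φ vanishes.
LHS = ∫_0^2 u(x) φ'(x) dx = ∫_0^2 (3*x^4 - x^3 - 7*x^2 + 4*x) dx. Term by term:
  ∫_0^2 3*x^4 dx = 96/5;  ∫_0^2 -x^3 dx = -4;  ∫_0^2 -7*x^2 dx = -56/3;
  ∫_0^2 4*x dx = 8.
Sum: 96/5 − 4 − 56/3 + 8 = 68/15.
So LHS = 68/15.
∫_0^2 v(x) φ(x) dx = ∫_0^2 (2*x^4 - 3*x^3 - 2*x^2) dx. Term by term:
  ∫_0^2 2*x^4 dx = 64/5;  ∫_0^2 -3*x^3 dx = -12;  ∫_0^2 -2*x^2 dx = -16/3.
Sum: 64/5 − 12 − 16/3 = -68/15.
So RHS = -∫_0^2 v(x) φ(x) dx = 68/15.
LHS = RHS, so the identity holds for this test φ.
Moreover u is smooth here and v(x) = u'(x) = -2*x - 1 pointwise, so the identity holds for every test function. Hence v is the weak derivative of u.
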